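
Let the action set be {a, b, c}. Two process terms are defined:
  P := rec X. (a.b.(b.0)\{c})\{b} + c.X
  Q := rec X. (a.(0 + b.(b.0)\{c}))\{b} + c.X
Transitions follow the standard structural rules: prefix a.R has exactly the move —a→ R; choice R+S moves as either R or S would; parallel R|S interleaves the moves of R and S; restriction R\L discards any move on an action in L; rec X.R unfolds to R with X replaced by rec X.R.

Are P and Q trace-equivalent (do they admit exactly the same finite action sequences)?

YES

Reachable graph of P (2 states):
  u0 = rec X. (a.b.(b.0)\{c})\{b} + c.X → --a--▸ u1, --c--▸ u0
  u1 = (b.(b.0)\{c})\{b} → (no moves)
Reachable graph of Q (2 states):
  v0 = rec X. (a.(0 + b.(b.0)\{c}))\{b} + c.X → --a--▸ v1, --c--▸ v0
  v1 = (0 + b.(b.0)\{c})\{b} → (no moves)
Coarsest stable partition (strong bisimilarity classes):
  B0 = {u0, v0}
  B1 = {u1, v1}
u0 ∈ B0, v0 ∈ B0 → same block
Bisimilar ⇒ trace-equivalent.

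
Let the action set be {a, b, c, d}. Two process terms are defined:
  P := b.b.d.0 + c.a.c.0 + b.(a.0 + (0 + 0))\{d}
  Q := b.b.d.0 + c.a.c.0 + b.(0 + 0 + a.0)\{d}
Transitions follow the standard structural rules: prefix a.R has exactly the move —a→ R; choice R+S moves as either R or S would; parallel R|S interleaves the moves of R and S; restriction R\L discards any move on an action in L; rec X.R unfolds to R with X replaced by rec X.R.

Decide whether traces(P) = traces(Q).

P's transition system — 8 states:
  u0 = b.b.d.0 + c.a.c.0 + b.(a.0 + (0 + 0))\{d} :: ··b··> u1, ··b··> u2, ··c··> u3
  u1 = (a.0 + (0 + 0))\{d} :: ··a··> u4
  u2 = b.d.0 :: ··b··> u5
  u3 = a.c.0 :: ··a··> u6
  u4 = 0\{d} :: deadlocked
  u5 = d.0 :: ··d··> u7
  u6 = c.0 :: ··c··> u7
  u7 = 0 :: deadlocked
Q's transition system — 8 states:
  v0 = b.b.d.0 + c.a.c.0 + b.(0 + 0 + a.0)\{d} :: ··b··> v1, ··b··> v2, ··c··> v3
  v1 = (0 + 0 + a.0)\{d} :: ··a··> v4
  v2 = b.d.0 :: ··b··> v5
  v3 = a.c.0 :: ··a··> v6
  v4 = 0\{d} :: deadlocked
  v5 = d.0 :: ··d··> v7
  v6 = c.0 :: ··c··> v7
  v7 = 0 :: deadlocked
Bisimilarity quotient blocks:
  B0 = {u0, v0}
  B1 = {u3, v3}
  B2 = {u6, v6}
  B3 = {u4, u7, v4, v7}
  B4 = {u1, v1}
  B5 = {u2, v2}
  B6 = {u5, v5}
u0 ∈ B0, v0 ∈ B0 → same block
Bisimilar ⇒ trace-equivalent.

trace-equivalent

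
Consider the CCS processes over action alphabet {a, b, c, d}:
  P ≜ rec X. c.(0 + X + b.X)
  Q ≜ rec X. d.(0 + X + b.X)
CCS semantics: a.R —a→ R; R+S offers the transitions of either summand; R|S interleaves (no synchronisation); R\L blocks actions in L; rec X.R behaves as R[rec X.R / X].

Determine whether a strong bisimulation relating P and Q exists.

LTS(P): 2 reachable states
  m0 = rec X. c.(0 + X + b.X) :: —c→ m1
  m1 = 0 + (rec X. c.(0 + X + b.X)) + b.(rec X. c.(0 + X + b.X)) :: —b→ m0, —c→ m1
LTS(Q): 2 reachable states
  n0 = rec X. d.(0 + X + b.X) :: —d→ n1
  n1 = 0 + (rec X. d.(0 + X + b.X)) + b.(rec X. d.(0 + X + b.X)) :: —b→ n0, —d→ n1
Coarsest stable partition (strong bisimilarity classes):
  B0 = {m0}
  B1 = {m1}
  B2 = {n0}
  B3 = {n1}
m0 ∈ B0, n0 ∈ B2 → different blocks

not bisimilar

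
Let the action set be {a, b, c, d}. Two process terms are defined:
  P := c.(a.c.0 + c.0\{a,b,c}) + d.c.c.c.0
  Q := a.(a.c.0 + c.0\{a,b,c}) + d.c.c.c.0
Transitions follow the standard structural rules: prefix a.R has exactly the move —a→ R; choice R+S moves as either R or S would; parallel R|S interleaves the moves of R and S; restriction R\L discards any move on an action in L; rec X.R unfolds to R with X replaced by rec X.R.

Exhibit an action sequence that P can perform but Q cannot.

c

Reachable graph of P (7 states):
  m0 = c.(a.c.0 + c.0\{a,b,c}) + d.c.c.c.0 ⊢ =c=> m1, =d=> m2
  m1 = a.c.0 + c.0\{a,b,c} ⊢ =a=> m3, =c=> m4
  m2 = c.c.c.0 ⊢ =c=> m5
  m3 = c.0 ⊢ =c=> m6
  m4 = 0\{a,b,c} ⊢ stopped
  m5 = c.c.0 ⊢ =c=> m3
  m6 = 0 ⊢ stopped
Reachable graph of Q (7 states):
  n0 = a.(a.c.0 + c.0\{a,b,c}) + d.c.c.c.0 ⊢ =a=> n1, =d=> n2
  n1 = a.c.0 + c.0\{a,b,c} ⊢ =a=> n3, =c=> n4
  n2 = c.c.c.0 ⊢ =c=> n5
  n3 = c.0 ⊢ =c=> n6
  n4 = 0\{a,b,c} ⊢ stopped
  n5 = c.c.0 ⊢ =c=> n3
  n6 = 0 ⊢ stopped
Run σ = ⟨c⟩ on P: start {m0}
  after c @ step 1: {m1}
  ✓ P
Run σ = ⟨c⟩ on Q: start {n0}
  after c @ step 1: ∅ (Q stuck)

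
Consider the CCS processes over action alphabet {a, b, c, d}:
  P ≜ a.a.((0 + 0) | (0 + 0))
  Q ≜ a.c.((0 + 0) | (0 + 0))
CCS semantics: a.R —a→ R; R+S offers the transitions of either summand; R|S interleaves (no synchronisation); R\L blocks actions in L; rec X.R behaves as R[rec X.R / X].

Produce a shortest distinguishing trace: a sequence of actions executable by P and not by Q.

LTS(P): 3 reachable states
  s0 = a.a.((0 + 0) | (0 + 0)) has moves —a→ s1
  s1 = a.((0 + 0) | (0 + 0)) has moves —a→ s2
  s2 = (0 + 0) | (0 + 0) has moves stopped
LTS(Q): 3 reachable states
  t0 = a.c.((0 + 0) | (0 + 0)) has moves —a→ t1
  t1 = c.((0 + 0) | (0 + 0)) has moves —c→ t2
  t2 = (0 + 0) | (0 + 0) has moves stopped
Run σ = ⟨aa⟩ on P: start {s0}
  step 1 (a): {s1}
  step 2 (a): {s2}
  ✓ P
Run σ = ⟨aa⟩ on Q: start {t0}
  step 1 (a): {t1}
  step 2 (a): ∅ (Q stuck)

aa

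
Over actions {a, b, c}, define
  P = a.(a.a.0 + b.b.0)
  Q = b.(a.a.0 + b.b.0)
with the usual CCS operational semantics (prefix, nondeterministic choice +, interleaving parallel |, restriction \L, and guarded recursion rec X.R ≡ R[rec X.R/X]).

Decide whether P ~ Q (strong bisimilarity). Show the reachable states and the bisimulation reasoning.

not bisimilar

Reachable graph of P (5 states):
  u0 = a.(a.a.0 + b.b.0) → =a=> u1
  u1 = a.a.0 + b.b.0 → =a=> u2, =b=> u3
  u2 = a.0 → =a=> u4
  u3 = b.0 → =b=> u4
  u4 = 0 → (no moves)
Reachable graph of Q (5 states):
  v0 = b.(a.a.0 + b.b.0) → =b=> v1
  v1 = a.a.0 + b.b.0 → =a=> v2, =b=> v3
  v2 = a.0 → =a=> v4
  v3 = b.0 → =b=> v4
  v4 = 0 → (no moves)
Bisimilarity quotient blocks:
  B0 = {u0}
  B1 = {u1, v1}
  B2 = {u3, v3}
  B3 = {u4, v4}
  B4 = {u2, v2}
  B5 = {v0}
u0 ∈ B0, v0 ∈ B5 → different blocks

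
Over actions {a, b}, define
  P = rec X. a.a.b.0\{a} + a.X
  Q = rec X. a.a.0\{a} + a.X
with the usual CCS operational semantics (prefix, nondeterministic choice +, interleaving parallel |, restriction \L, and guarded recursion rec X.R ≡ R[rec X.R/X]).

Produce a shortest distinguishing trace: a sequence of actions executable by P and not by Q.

aab

LTS(P): 4 reachable states
  p0 = rec X. a.a.b.0\{a} + a.X ⊢ --a--▸ p0, --a--▸ p1
  p1 = a.b.0\{a} ⊢ --a--▸ p2
  p2 = b.0\{a} ⊢ --b--▸ p3
  p3 = 0\{a} ⊢ ·
LTS(Q): 3 reachable states
  q0 = rec X. a.a.0\{a} + a.X ⊢ --a--▸ q0, --a--▸ q1
  q1 = a.0\{a} ⊢ --a--▸ q2
  q2 = 0\{a} ⊢ ·
Run σ = ⟨aab⟩ on P: start {p0}
  step 1 (a): {p0, p1}
  step 2 (a): {p0, p1, p2}
  step 3 (b): {p3}
  ✓ P
Run σ = ⟨aab⟩ on Q: start {q0}
  step 1 (a): {q0, q1}
  step 2 (a): {q0, q1, q2}
  step 3 (b): no successor for Q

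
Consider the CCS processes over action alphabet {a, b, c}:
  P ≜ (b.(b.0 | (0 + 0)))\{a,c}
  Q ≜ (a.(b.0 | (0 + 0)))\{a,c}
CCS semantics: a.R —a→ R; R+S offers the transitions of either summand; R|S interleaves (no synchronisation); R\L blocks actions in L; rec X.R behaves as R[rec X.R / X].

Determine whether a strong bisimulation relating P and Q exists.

Reachable graph of P (3 states):
  s0 = (b.(b.0 | (0 + 0)))\{a,c} :: --b--▸ s1
  s1 = (b.0 | (0 + 0))\{a,c} :: --b--▸ s2
  s2 = (0 | (0 + 0))\{a,c} :: (no moves)
Reachable graph of Q (1 states):
  t0 = (a.(b.0 | (0 + 0)))\{a,c} :: (no moves)
Bisimilarity quotient blocks:
  B0 = {s0}
  B1 = {s1}
  B2 = {s2, t0}
s0 ∈ B0, t0 ∈ B2 → different blocks

P ≁ Q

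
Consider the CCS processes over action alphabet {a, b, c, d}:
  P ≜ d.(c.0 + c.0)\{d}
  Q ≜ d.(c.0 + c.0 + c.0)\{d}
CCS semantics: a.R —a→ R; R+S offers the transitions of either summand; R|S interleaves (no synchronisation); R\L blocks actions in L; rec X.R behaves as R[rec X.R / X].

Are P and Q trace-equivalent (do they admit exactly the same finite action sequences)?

trace-equivalent

LTS(P): 3 reachable states
  p0 = d.(c.0 + c.0)\{d} ⊢ ··d··> p1
  p1 = (c.0 + c.0)\{d} ⊢ ··c··> p2
  p2 = 0\{d} ⊢ ·
LTS(Q): 3 reachable states
  q0 = d.(c.0 + c.0 + c.0)\{d} ⊢ ··d··> q1
  q1 = (c.0 + c.0 + c.0)\{d} ⊢ ··c··> q2
  q2 = 0\{d} ⊢ ·
Bisimilarity quotient blocks:
  B0 = {p0, q0}
  B1 = {p1, q1}
  B2 = {p2, q2}
p0 ∈ B0, q0 ∈ B0 → same block
Bisimilar ⇒ trace-equivalent.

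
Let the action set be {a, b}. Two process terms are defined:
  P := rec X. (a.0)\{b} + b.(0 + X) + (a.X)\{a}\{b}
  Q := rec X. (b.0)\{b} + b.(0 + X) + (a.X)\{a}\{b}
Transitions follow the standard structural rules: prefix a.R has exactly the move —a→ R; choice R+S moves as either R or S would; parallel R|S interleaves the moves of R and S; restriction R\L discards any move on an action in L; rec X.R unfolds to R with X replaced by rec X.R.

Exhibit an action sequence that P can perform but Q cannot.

P's transition system — 3 states:
  s0 = rec X. (a.0)\{b} + b.(0 + X) + (a.X)\{a}\{b} has moves --a--▸ s1, --b--▸ s2
  s1 = 0\{b} has moves (no moves)
  s2 = 0 + (rec X. (a.0)\{b} + b.(0 + X) + (a.X)\{a}\{b}) has moves --a--▸ s1, --b--▸ s2
Q's transition system — 2 states:
  t0 = rec X. (b.0)\{b} + b.(0 + X) + (a.X)\{a}\{b} has moves --b--▸ t1
  t1 = 0 + (rec X. (b.0)\{b} + b.(0 + X) + (a.X)\{a}\{b}) has moves --b--▸ t1
Executing a from P (initial set {s0}):
  [1] a ⇒ {s1}
  — P admits the full trace.
Executing a from Q (initial set {t0}):
  [1] a ⇒ no successor for Q

a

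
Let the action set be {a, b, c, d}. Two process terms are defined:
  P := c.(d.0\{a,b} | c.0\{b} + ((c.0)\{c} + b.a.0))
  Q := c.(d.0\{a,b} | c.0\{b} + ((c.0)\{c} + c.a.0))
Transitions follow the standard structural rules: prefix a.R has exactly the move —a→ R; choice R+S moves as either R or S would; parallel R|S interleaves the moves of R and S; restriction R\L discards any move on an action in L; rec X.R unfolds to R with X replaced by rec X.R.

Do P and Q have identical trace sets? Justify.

Reachable graph of P (7 states):
  u0 = c.(d.0\{a,b} | c.0\{b} + ((c.0)\{c} + b.a.0)) has moves ··c··> u1
  u1 = d.0\{a,b} | c.0\{b} + ((c.0)\{c} + b.a.0) has moves ··b··> u2, ··c··> u3, ··d··> u4
  u2 = a.0 has moves ··a··> u5
  u3 = d.0\{a,b} | 0\{b} has moves ··d··> u6
  u4 = 0\{a,b} | c.0\{b} has moves ··c··> u6
  u5 = 0 has moves ∅
  u6 = 0\{a,b} | 0\{b} has moves ∅
Reachable graph of Q (7 states):
  v0 = c.(d.0\{a,b} | c.0\{b} + ((c.0)\{c} + c.a.0)) has moves ··c··> v1
  v1 = d.0\{a,b} | c.0\{b} + ((c.0)\{c} + c.a.0) has moves ··c··> v2, ··c··> v3, ··d··> v4
  v2 = a.0 has moves ··a··> v5
  v3 = d.0\{a,b} | 0\{b} has moves ··d··> v6
  v4 = 0\{a,b} | c.0\{b} has moves ··c··> v6
  v5 = 0 has moves ∅
  v6 = 0\{a,b} | 0\{b} has moves ∅
Run σ = ⟨cb⟩ on P: start {u0}
  step 1 (c): {u1}
  step 2 (b): {u2}
  — P admits the full trace.
Run σ = ⟨cb⟩ on Q: start {v0}
  step 1 (c): {v1}
  step 2 (b): ∅ (Q stuck)

NO — witness ⟨cb⟩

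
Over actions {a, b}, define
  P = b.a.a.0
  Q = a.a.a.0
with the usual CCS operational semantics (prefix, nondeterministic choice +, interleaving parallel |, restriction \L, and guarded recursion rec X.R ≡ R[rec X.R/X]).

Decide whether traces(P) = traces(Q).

traces(P) ≠ traces(Q) — witness ⟨b⟩

Reachable graph of P (4 states):
  m0 = b.a.a.0 ⊢ --b--▸ m1
  m1 = a.a.0 ⊢ --a--▸ m2
  m2 = a.0 ⊢ --a--▸ m3
  m3 = 0 ⊢ ·
Reachable graph of Q (4 states):
  n0 = a.a.a.0 ⊢ --a--▸ n1
  n1 = a.a.0 ⊢ --a--▸ n2
  n2 = a.0 ⊢ --a--▸ n3
  n3 = 0 ⊢ ·
Run σ = ⟨b⟩ on P: start {m0}
  [1] b ⇒ {m1}
  — P admits the full trace.
Run σ = ⟨b⟩ on Q: start {n0}
  [1] b ⇒ no successor for Q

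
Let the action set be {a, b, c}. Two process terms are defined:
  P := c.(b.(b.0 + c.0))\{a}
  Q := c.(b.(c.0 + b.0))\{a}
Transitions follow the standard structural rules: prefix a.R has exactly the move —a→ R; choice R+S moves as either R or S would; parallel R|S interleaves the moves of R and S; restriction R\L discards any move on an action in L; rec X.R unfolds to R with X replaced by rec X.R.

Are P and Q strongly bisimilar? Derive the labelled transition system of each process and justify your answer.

LTS(P): 4 reachable states
  u0 = c.(b.(b.0 + c.0))\{a} | —c→ u1
  u1 = (b.(b.0 + c.0))\{a} | —b→ u2
  u2 = (b.0 + c.0)\{a} | —b→ u3, —c→ u3
  u3 = 0\{a} | deadlocked
LTS(Q): 4 reachable states
  v0 = c.(b.(c.0 + b.0))\{a} | —c→ v1
  v1 = (b.(c.0 + b.0))\{a} | —b→ v2
  v2 = (c.0 + b.0)\{a} | —b→ v3, —c→ v3
  v3 = 0\{a} | deadlocked
Coarsest stable partition (strong bisimilarity classes):
  B0 = {u0, v0}
  B1 = {u1, v1}
  B2 = {u2, v2}
  B3 = {u3, v3}
u0 ∈ B0, v0 ∈ B0 → same block

P ~ Q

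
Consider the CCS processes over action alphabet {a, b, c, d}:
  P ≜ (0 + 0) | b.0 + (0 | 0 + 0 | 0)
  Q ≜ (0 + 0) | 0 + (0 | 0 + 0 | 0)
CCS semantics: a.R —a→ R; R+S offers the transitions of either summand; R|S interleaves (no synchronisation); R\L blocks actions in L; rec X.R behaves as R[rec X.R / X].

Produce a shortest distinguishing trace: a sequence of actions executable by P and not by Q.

b

LTS(P): 2 reachable states
  u0 = (0 + 0) | b.0 + (0 | 0 + 0 | 0) has moves —b→ u1
  u1 = (0 + 0) | 0 has moves deadlocked
LTS(Q): 1 reachable states
  v0 = (0 + 0) | 0 + (0 | 0 + 0 | 0) has moves deadlocked
Trace ⟨b⟩ through P, begin at {u0}:
  [1] b ⇒ {u1}
  P completes σ.
Trace ⟨b⟩ through Q, begin at {v0}:
  [1] b ⇒ no successor for Q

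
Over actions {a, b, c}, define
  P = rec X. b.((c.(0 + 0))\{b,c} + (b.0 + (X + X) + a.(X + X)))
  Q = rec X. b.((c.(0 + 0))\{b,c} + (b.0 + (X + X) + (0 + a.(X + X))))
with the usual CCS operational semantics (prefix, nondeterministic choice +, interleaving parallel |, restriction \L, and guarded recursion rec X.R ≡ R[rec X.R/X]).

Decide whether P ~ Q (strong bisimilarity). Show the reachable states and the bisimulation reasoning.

P's transition system — 4 states:
  s0 = rec X. b.((c.(0 + 0))\{b,c} + (b.0 + (X + X) + a.(X + X))) → =b=> s1
  s1 = (c.(0 + 0))\{b,c} + (b.0 + ((rec X. b.((c.(0 + 0))\{b,c} + (b.0 + (X + X) + a.(X + X)))) + (rec X. b.((c.(0 + 0))\{b,c} + (b.0 + (X + X) + a.(X + X))))) + a.((rec X. b.((c.(0 + 0))\{b,c} + (b.0 + (X + X) + a.(X + X)))) + (rec X. b.((c.(0 + 0))\{b,c} + (b.0 + (X + X) + a.(X + X)))))) → =a=> s2, =b=> s1, =b=> s3
  s2 = (rec X. b.((c.(0 + 0))\{b,c} + (b.0 + (X + X) + a.(X + X)))) + (rec X. b.((c.(0 + 0))\{b,c} + (b.0 + (X + X) + a.(X + X)))) → =b=> s1
  s3 = 0 → (no moves)
Q's transition system — 4 states:
  t0 = rec X. b.((c.(0 + 0))\{b,c} + (b.0 + (X + X) + (0 + a.(X + X)))) → =b=> t1
  t1 = (c.(0 + 0))\{b,c} + (b.0 + ((rec X. b.((c.(0 + 0))\{b,c} + (b.0 + (X + X) + (0 + a.(X + X))))) + (rec X. b.((c.(0 + 0))\{b,c} + (b.0 + (X + X) + (0 + a.(X + X)))))) + (0 + a.((rec X. b.((c.(0 + 0))\{b,c} + (b.0 + (X + X) + (0 + a.(X + X))))) + (rec X. b.((c.(0 + 0))\{b,c} + (b.0 + (X + X) + (0 + a.(X + X)))))))) → =a=> t2, =b=> t1, =b=> t3
  t2 = (rec X. b.((c.(0 + 0))\{b,c} + (b.0 + (X + X) + (0 + a.(X + X))))) + (rec X. b.((c.(0 + 0))\{b,c} + (b.0 + (X + X) + (0 + a.(X + X))))) → =b=> t1
  t3 = 0 → (no moves)
Partition-refinement fixed point:
  B0 = {s0, s2, t0, t2}
  B1 = {s1, t1}
  B2 = {s3, t3}
s0 ∈ B0, t0 ∈ B0 → same block

P ~ Q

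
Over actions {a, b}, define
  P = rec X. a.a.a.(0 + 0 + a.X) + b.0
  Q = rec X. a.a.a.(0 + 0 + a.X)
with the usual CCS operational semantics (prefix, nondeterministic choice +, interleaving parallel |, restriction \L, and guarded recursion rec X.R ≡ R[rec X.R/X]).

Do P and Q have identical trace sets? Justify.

NO — witness ⟨b⟩

Reachable graph of P (5 states):
  m0 = rec X. a.a.a.(0 + 0 + a.X) + b.0 has moves -a-> m1, -b-> m2
  m1 = a.a.(0 + 0 + a.(rec X. a.a.a.(0 + 0 + a.X) + b.0)) has moves -a-> m3
  m2 = 0 has moves deadlocked
  m3 = a.(0 + 0 + a.(rec X. a.a.a.(0 + 0 + a.X) + b.0)) has moves -a-> m4
  m4 = 0 + 0 + a.(rec X. a.a.a.(0 + 0 + a.X) + b.0) has moves -a-> m0
Reachable graph of Q (4 states):
  n0 = rec X. a.a.a.(0 + 0 + a.X) has moves -a-> n1
  n1 = a.a.(0 + 0 + a.(rec X. a.a.a.(0 + 0 + a.X))) has moves -a-> n2
  n2 = a.(0 + 0 + a.(rec X. a.a.a.(0 + 0 + a.X))) has moves -a-> n3
  n3 = 0 + 0 + a.(rec X. a.a.a.(0 + 0 + a.X)) has moves -a-> n0
Executing b from P (initial set {m0}):
  [1] b ⇒ {m2}
  P completes σ.
Executing b from Q (initial set {n0}):
  [1] b ⇒ ∅  — Q cannot continue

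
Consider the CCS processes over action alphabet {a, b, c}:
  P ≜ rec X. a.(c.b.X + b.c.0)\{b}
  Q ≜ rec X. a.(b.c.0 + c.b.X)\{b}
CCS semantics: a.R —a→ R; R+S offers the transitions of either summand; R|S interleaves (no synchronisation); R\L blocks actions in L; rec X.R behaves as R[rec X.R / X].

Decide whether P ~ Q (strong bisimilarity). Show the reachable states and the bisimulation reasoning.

LTS(P): 3 reachable states
  u0 = rec X. a.(c.b.X + b.c.0)\{b} has moves -a-> u1
  u1 = (c.b.(rec X. a.(c.b.X + b.c.0)\{b}) + b.c.0)\{b} has moves -c-> u2
  u2 = (b.(rec X. a.(c.b.X + b.c.0)\{b}))\{b} has moves ∅
LTS(Q): 3 reachable states
  v0 = rec X. a.(b.c.0 + c.b.X)\{b} has moves -a-> v1
  v1 = (b.c.0 + c.b.(rec X. a.(b.c.0 + c.b.X)\{b}))\{b} has moves -c-> v2
  v2 = (b.(rec X. a.(b.c.0 + c.b.X)\{b}))\{b} has moves ∅
Coarsest stable partition (strong bisimilarity classes):
  B0 = {u0, v0}
  B1 = {u1, v1}
  B2 = {u2, v2}
u0 ∈ B0, v0 ∈ B0 → same block

YES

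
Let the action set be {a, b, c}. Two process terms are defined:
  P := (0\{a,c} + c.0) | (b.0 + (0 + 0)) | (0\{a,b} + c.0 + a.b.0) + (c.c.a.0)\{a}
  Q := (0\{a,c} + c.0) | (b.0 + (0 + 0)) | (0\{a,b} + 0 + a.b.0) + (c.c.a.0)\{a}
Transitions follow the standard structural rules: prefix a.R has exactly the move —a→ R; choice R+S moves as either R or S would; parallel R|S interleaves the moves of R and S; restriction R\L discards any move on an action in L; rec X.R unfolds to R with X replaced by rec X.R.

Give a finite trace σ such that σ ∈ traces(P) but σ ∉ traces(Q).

P's transition system — 14 states:
  p0 = (0\{a,c} + c.0) | (b.0 + (0 + 0)) | (0\{a,b} + c.0 + a.b.0) + (c.c.a.0)\{a} → =a=> p1, =b=> p2, =c=> p3, =c=> p4, =c=> p5
  p1 = (0\{a,c} + c.0) | (b.0 + (0 + 0)) | b.0 → =b=> p3, =b=> p6, =c=> p7
  p2 = (0\{a,c} + c.0) | 0 | (0\{a,b} + c.0 + a.b.0) → =a=> p6, =c=> p8, =c=> p9
  p3 = (0\{a,c} + c.0) | (b.0 + (0 + 0)) | 0 → =b=> p8, =c=> p10
  p4 = (c.a.0)\{a} → =c=> p11
  p5 = 0 | (b.0 + (0 + 0)) | (0\{a,b} + c.0 + a.b.0) → =a=> p7, =b=> p9, =c=> p10
  p6 = (0\{a,c} + c.0) | 0 | b.0 → =b=> p8, =c=> p12
  p7 = 0 | (b.0 + (0 + 0)) | b.0 → =b=> p10, =b=> p12
  p8 = (0\{a,c} + c.0) | 0 | 0 → =c=> p13
  p9 = 0 | 0 | (0\{a,b} + c.0 + a.b.0) → =a=> p12, =c=> p13
  p10 = 0 | (b.0 + (0 + 0)) | 0 → =b=> p13
  p11 = (a.0)\{a} → ∅
  p12 = 0 | 0 | b.0 → =b=> p13
  p13 = 0 | 0 | 0 → ∅
Q's transition system — 14 states:
  q0 = (0\{a,c} + c.0) | (b.0 + (0 + 0)) | (0\{a,b} + 0 + a.b.0) + (c.c.a.0)\{a} → =a=> q1, =b=> q2, =c=> q3, =c=> q4
  q1 = (0\{a,c} + c.0) | (b.0 + (0 + 0)) | b.0 → =b=> q5, =b=> q6, =c=> q7
  q2 = (0\{a,c} + c.0) | 0 | (0\{a,b} + 0 + a.b.0) → =a=> q6, =c=> q8
  q3 = (c.a.0)\{a} → =c=> q9
  q4 = 0 | (b.0 + (0 + 0)) | (0\{a,b} + 0 + a.b.0) → =a=> q7, =b=> q8
  q5 = (0\{a,c} + c.0) | (b.0 + (0 + 0)) | 0 → =b=> q10, =c=> q11
  q6 = (0\{a,c} + c.0) | 0 | b.0 → =b=> q10, =c=> q12
  q7 = 0 | (b.0 + (0 + 0)) | b.0 → =b=> q11, =b=> q12
  q8 = 0 | 0 | (0\{a,b} + 0 + a.b.0) → =a=> q12
  q9 = (a.0)\{a} → ∅
  q10 = (0\{a,c} + c.0) | 0 | 0 → =c=> q13
  q11 = 0 | (b.0 + (0 + 0)) | 0 → =b=> q13
  q12 = 0 | 0 | b.0 → =b=> q13
  q13 = 0 | 0 | 0 → ∅
Run σ = ⟨bcc⟩ on P: start {p0}
  step 1 (b): {p2}
  step 2 (c): {p8, p9}
  step 3 (c): {p13}
  — P admits the full trace.
Run σ = ⟨bcc⟩ on Q: start {q0}
  step 1 (b): {q2}
  step 2 (c): {q8}
  step 3 (c): ∅  — Q cannot continue

bcc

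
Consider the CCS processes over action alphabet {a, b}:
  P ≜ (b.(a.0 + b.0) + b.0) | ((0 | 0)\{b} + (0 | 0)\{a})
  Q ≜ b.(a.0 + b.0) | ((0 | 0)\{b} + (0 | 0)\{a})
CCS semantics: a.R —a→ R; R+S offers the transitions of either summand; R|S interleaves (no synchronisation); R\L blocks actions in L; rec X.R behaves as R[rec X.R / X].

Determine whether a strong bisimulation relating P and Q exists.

NO

Reachable graph of P (3 states):
  m0 = (b.(a.0 + b.0) + b.0) | ((0 | 0)\{b} + (0 | 0)\{a}) :: —b→ m1, —b→ m2
  m1 = (a.0 + b.0) | ((0 | 0)\{b} + (0 | 0)\{a}) :: —a→ m2, —b→ m2
  m2 = 0 | ((0 | 0)\{b} + (0 | 0)\{a}) :: ·
Reachable graph of Q (3 states):
  n0 = b.(a.0 + b.0) | ((0 | 0)\{b} + (0 | 0)\{a}) :: —b→ n1
  n1 = (a.0 + b.0) | ((0 | 0)\{b} + (0 | 0)\{a}) :: —a→ n2, —b→ n2
  n2 = 0 | ((0 | 0)\{b} + (0 | 0)\{a}) :: ·
Coarsest stable partition (strong bisimilarity classes):
  B0 = {m0}
  B1 = {m1, n1}
  B2 = {m2, n2}
  B3 = {n0}
m0 ∈ B0, n0 ∈ B3 → different blocks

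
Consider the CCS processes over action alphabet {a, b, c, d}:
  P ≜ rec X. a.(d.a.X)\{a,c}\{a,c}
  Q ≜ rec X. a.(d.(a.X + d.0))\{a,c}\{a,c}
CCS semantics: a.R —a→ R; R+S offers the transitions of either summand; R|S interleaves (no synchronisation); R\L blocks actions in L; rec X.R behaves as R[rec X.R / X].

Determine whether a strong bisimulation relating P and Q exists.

P's transition system — 3 states:
  p0 = rec X. a.(d.a.X)\{a,c}\{a,c} | -a-> p1
  p1 = (d.a.(rec X. a.(d.a.X)\{a,c}\{a,c}))\{a,c}\{a,c} | -d-> p2
  p2 = (a.(rec X. a.(d.a.X)\{a,c}\{a,c}))\{a,c}\{a,c} | ·
Q's transition system — 4 states:
  q0 = rec X. a.(d.(a.X + d.0))\{a,c}\{a,c} | -a-> q1
  q1 = (d.(a.(rec X. a.(d.(a.X + d.0))\{a,c}\{a,c}) + d.0))\{a,c}\{a,c} | -d-> q2
  q2 = (a.(rec X. a.(d.(a.X + d.0))\{a,c}\{a,c}) + d.0)\{a,c}\{a,c} | -d-> q3
  q3 = 0\{a,c}\{a,c} | ·
Coarsest stable partition (strong bisimilarity classes):
  B0 = {p0}
  B1 = {p1, q2}
  B2 = {p2, q3}
  B3 = {q0}
  B4 = {q1}
p0 ∈ B0, q0 ∈ B3 → different blocks

P ≁ Q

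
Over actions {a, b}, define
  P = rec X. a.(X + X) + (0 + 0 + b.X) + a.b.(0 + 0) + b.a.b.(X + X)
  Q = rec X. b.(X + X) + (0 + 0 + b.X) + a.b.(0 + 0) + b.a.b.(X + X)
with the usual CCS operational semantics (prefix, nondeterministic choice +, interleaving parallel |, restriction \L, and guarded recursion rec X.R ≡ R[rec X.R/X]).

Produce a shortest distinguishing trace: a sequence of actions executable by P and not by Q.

P's transition system — 6 states:
  u0 = rec X. a.(X + X) + (0 + 0 + b.X) + a.b.(0 + 0) + b.a.b.(X + X) → --a--▸ u1, --a--▸ u2, --b--▸ u0, --b--▸ u3
  u1 = (rec X. a.(X + X) + (0 + 0 + b.X) + a.b.(0 + 0) + b.a.b.(X + X)) + (rec X. a.(X + X) + (0 + 0 + b.X) + a.b.(0 + 0) + b.a.b.(X + X)) → --a--▸ u1, --a--▸ u2, --b--▸ u0, --b--▸ u3
  u2 = b.(0 + 0) → --b--▸ u4
  u3 = a.b.((rec X. a.(X + X) + (0 + 0 + b.X) + a.b.(0 + 0) + b.a.b.(X + X)) + (rec X. a.(X + X) + (0 + 0 + b.X) + a.b.(0 + 0) + b.a.b.(X + X))) → --a--▸ u5
  u4 = 0 + 0 → stopped
  u5 = b.((rec X. a.(X + X) + (0 + 0 + b.X) + a.b.(0 + 0) + b.a.b.(X + X)) + (rec X. a.(X + X) + (0 + 0 + b.X) + a.b.(0 + 0) + b.a.b.(X + X))) → --b--▸ u1
Q's transition system — 6 states:
  v0 = rec X. b.(X + X) + (0 + 0 + b.X) + a.b.(0 + 0) + b.a.b.(X + X) → --a--▸ v1, --b--▸ v0, --b--▸ v2, --b--▸ v3
  v1 = b.(0 + 0) → --b--▸ v4
  v2 = (rec X. b.(X + X) + (0 + 0 + b.X) + a.b.(0 + 0) + b.a.b.(X + X)) + (rec X. b.(X + X) + (0 + 0 + b.X) + a.b.(0 + 0) + b.a.b.(X + X)) → --a--▸ v1, --b--▸ v0, --b--▸ v2, --b--▸ v3
  v3 = a.b.((rec X. b.(X + X) + (0 + 0 + b.X) + a.b.(0 + 0) + b.a.b.(X + X)) + (rec X. b.(X + X) + (0 + 0 + b.X) + a.b.(0 + 0) + b.a.b.(X + X))) → --a--▸ v5
  v4 = 0 + 0 → stopped
  v5 = b.((rec X. b.(X + X) + (0 + 0 + b.X) + a.b.(0 + 0) + b.a.b.(X + X)) + (rec X. b.(X + X) + (0 + 0 + b.X) + a.b.(0 + 0) + b.a.b.(X + X))) → --b--▸ v2
Run σ = ⟨aa⟩ on P: start {u0}
  step 1 (a): {u1, u2}
  step 2 (a): {u1, u2}
  — P admits the full trace.
Run σ = ⟨aa⟩ on Q: start {v0}
  step 1 (a): {v1}
  step 2 (a): ∅  — Q cannot continue

aa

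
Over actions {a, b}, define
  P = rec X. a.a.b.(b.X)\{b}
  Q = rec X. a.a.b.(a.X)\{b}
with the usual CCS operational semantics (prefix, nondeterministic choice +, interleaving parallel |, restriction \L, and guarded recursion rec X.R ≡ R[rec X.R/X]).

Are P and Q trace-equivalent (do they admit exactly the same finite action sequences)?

NO — witness ⟨aaba⟩

LTS(P): 4 reachable states
  s0 = rec X. a.a.b.(b.X)\{b} → ··a··> s1
  s1 = a.b.(b.(rec X. a.a.b.(b.X)\{b}))\{b} → ··a··> s2
  s2 = b.(b.(rec X. a.a.b.(b.X)\{b}))\{b} → ··b··> s3
  s3 = (b.(rec X. a.a.b.(b.X)\{b}))\{b} → (no moves)
LTS(Q): 7 reachable states
  t0 = rec X. a.a.b.(a.X)\{b} → ··a··> t1
  t1 = a.b.(a.(rec X. a.a.b.(a.X)\{b}))\{b} → ··a··> t2
  t2 = b.(a.(rec X. a.a.b.(a.X)\{b}))\{b} → ··b··> t3
  t3 = (a.(rec X. a.a.b.(a.X)\{b}))\{b} → ··a··> t4
  t4 = (rec X. a.a.b.(a.X)\{b})\{b} → ··a··> t5
  t5 = (a.b.(a.(rec X. a.a.b.(a.X)\{b}))\{b})\{b} → ··a··> t6
  t6 = (b.(a.(rec X. a.a.b.(a.X)\{b}))\{b})\{b} → (no moves)
Executing aaba from Q (initial set {t0}):
  [1] a ⇒ {t1}
  [2] a ⇒ {t2}
  [3] b ⇒ {t3}
  [4] a ⇒ {t4}
  — Q admits the full trace.
Executing aaba from P (initial set {s0}):
  [1] a ⇒ {s1}
  [2] a ⇒ {s2}
  [3] b ⇒ {s3}
  [4] a ⇒ ∅ (P stuck)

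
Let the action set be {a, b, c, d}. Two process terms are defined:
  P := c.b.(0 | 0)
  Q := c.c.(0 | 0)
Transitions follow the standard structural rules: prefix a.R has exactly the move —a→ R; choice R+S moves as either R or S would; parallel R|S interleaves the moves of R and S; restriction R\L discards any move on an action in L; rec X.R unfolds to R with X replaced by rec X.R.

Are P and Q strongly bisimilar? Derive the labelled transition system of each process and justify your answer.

LTS(P): 3 reachable states
  m0 = c.b.(0 | 0) :: —c→ m1
  m1 = b.(0 | 0) :: —b→ m2
  m2 = 0 | 0 :: ·
LTS(Q): 3 reachable states
  n0 = c.c.(0 | 0) :: —c→ n1
  n1 = c.(0 | 0) :: —c→ n2
  n2 = 0 | 0 :: ·
Coarsest stable partition (strong bisimilarity classes):
  B0 = {m0}
  B1 = {m1}
  B2 = {m2, n2}
  B3 = {n0}
  B4 = {n1}
m0 ∈ B0, n0 ∈ B3 → different blocks

not bisimilar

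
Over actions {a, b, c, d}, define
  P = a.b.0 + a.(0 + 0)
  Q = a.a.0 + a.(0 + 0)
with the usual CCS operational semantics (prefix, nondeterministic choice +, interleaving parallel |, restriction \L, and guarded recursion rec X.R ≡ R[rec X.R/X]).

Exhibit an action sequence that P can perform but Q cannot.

Reachable graph of P (4 states):
  m0 = a.b.0 + a.(0 + 0) → -a-> m1, -a-> m2
  m1 = 0 + 0 → (no moves)
  m2 = b.0 → -b-> m3
  m3 = 0 → (no moves)
Reachable graph of Q (4 states):
  n0 = a.a.0 + a.(0 + 0) → -a-> n1, -a-> n2
  n1 = 0 + 0 → (no moves)
  n2 = a.0 → -a-> n3
  n3 = 0 → (no moves)
Run σ = ⟨ab⟩ on P: start {m0}
  after a @ step 1: {m1, m2}
  after b @ step 2: {m3}
  ✓ P
Run σ = ⟨ab⟩ on Q: start {n0}
  after a @ step 1: {n1, n2}
  after b @ step 2: ∅ (Q stuck)

ab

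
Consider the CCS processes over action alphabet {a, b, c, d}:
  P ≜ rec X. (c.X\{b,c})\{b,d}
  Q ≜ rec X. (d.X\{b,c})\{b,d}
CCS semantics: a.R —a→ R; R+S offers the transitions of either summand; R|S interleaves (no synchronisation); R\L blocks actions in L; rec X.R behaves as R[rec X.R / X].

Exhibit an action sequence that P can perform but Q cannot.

c

Reachable graph of P (2 states):
  u0 = rec X. (c.X\{b,c})\{b,d} :: --c--▸ u1
  u1 = (rec X. (c.X\{b,c})\{b,d})\{b,c}\{b,d} :: stopped
Reachable graph of Q (1 states):
  v0 = rec X. (d.X\{b,c})\{b,d} :: stopped
Trace ⟨c⟩ through P, begin at {u0}:
  after c @ step 1: {u1}
  — P admits the full trace.
Trace ⟨c⟩ through Q, begin at {v0}:
  after c @ step 1: no successor for Q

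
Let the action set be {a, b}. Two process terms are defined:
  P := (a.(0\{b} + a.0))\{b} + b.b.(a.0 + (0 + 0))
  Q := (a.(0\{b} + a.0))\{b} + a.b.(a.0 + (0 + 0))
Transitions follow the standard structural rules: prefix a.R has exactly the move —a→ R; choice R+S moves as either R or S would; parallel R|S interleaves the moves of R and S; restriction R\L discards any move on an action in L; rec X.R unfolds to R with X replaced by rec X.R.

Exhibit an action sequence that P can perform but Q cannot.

b

P's transition system — 6 states:
  m0 = (a.(0\{b} + a.0))\{b} + b.b.(a.0 + (0 + 0)) ⊢ -a-> m1, -b-> m2
  m1 = (0\{b} + a.0)\{b} ⊢ -a-> m3
  m2 = b.(a.0 + (0 + 0)) ⊢ -b-> m4
  m3 = 0\{b} ⊢ ·
  m4 = a.0 + (0 + 0) ⊢ -a-> m5
  m5 = 0 ⊢ ·
Q's transition system — 6 states:
  n0 = (a.(0\{b} + a.0))\{b} + a.b.(a.0 + (0 + 0)) ⊢ -a-> n1, -a-> n2
  n1 = (0\{b} + a.0)\{b} ⊢ -a-> n3
  n2 = b.(a.0 + (0 + 0)) ⊢ -b-> n4
  n3 = 0\{b} ⊢ ·
  n4 = a.0 + (0 + 0) ⊢ -a-> n5
  n5 = 0 ⊢ ·
Executing b from P (initial set {m0}):
  [1] b ⇒ {m2}
  ✓ P
Executing b from Q (initial set {n0}):
  [1] b ⇒ no successor for Q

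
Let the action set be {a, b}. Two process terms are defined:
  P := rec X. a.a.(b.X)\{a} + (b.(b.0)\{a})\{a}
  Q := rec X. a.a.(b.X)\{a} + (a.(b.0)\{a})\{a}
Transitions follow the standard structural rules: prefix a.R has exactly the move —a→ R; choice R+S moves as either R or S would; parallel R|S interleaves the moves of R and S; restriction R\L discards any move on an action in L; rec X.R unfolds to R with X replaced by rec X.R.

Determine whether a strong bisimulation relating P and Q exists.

not bisimilar

P's transition system — 8 states:
  p0 = rec X. a.a.(b.X)\{a} + (b.(b.0)\{a})\{a} :: ··a··> p1, ··b··> p2
  p1 = a.(b.(rec X. a.a.(b.X)\{a} + (b.(b.0)\{a})\{a}))\{a} :: ··a··> p3
  p2 = (b.0)\{a}\{a} :: ··b··> p4
  p3 = (b.(rec X. a.a.(b.X)\{a} + (b.(b.0)\{a})\{a}))\{a} :: ··b··> p5
  p4 = 0\{a}\{a} :: ∅
  p5 = (rec X. a.a.(b.X)\{a} + (b.(b.0)\{a})\{a})\{a} :: ··b··> p6
  p6 = (b.0)\{a}\{a}\{a} :: ··b··> p7
  p7 = 0\{a}\{a}\{a} :: ∅
Q's transition system — 4 states:
  q0 = rec X. a.a.(b.X)\{a} + (a.(b.0)\{a})\{a} :: ··a··> q1
  q1 = a.(b.(rec X. a.a.(b.X)\{a} + (a.(b.0)\{a})\{a}))\{a} :: ··a··> q2
  q2 = (b.(rec X. a.a.(b.X)\{a} + (a.(b.0)\{a})\{a}))\{a} :: ··b··> q3
  q3 = (rec X. a.a.(b.X)\{a} + (a.(b.0)\{a})\{a})\{a} :: ∅
Bisimilarity quotient blocks:
  B0 = {p0}
  B1 = {p1}
  B2 = {p3}
  B3 = {p5}
  B4 = {p2, p6, q2}
  B5 = {p4, p7, q3}
  B6 = {q0}
  B7 = {q1}
p0 ∈ B0, q0 ∈ B6 → different blocks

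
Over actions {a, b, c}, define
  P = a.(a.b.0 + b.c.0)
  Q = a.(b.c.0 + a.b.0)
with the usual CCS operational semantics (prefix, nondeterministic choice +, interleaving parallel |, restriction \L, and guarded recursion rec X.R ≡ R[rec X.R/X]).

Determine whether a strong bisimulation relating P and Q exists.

LTS(P): 5 reachable states
  p0 = a.(a.b.0 + b.c.0) ⊢ —a→ p1
  p1 = a.b.0 + b.c.0 ⊢ —a→ p2, —b→ p3
  p2 = b.0 ⊢ —b→ p4
  p3 = c.0 ⊢ —c→ p4
  p4 = 0 ⊢ stopped
LTS(Q): 5 reachable states
  q0 = a.(b.c.0 + a.b.0) ⊢ —a→ q1
  q1 = b.c.0 + a.b.0 ⊢ —a→ q2, —b→ q3
  q2 = b.0 ⊢ —b→ q4
  q3 = c.0 ⊢ —c→ q4
  q4 = 0 ⊢ stopped
Coarsest stable partition (strong bisimilarity classes):
  B0 = {p0, q0}
  B1 = {p1, q1}
  B2 = {p2, q2}
  B3 = {p4, q4}
  B4 = {p3, q3}
p0 ∈ B0, q0 ∈ B0 → same block

P ~ Q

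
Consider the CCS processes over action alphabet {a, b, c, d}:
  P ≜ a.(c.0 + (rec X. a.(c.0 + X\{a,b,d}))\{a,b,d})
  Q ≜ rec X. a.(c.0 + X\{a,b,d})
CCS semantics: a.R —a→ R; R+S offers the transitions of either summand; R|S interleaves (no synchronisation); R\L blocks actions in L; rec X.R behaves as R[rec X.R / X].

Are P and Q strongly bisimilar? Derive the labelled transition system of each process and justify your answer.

bisimilar

Reachable graph of P (3 states):
  m0 = a.(c.0 + (rec X. a.(c.0 + X\{a,b,d}))\{a,b,d}) has moves -a-> m1
  m1 = c.0 + (rec X. a.(c.0 + X\{a,b,d}))\{a,b,d} has moves -c-> m2
  m2 = 0 has moves ·
Reachable graph of Q (3 states):
  n0 = rec X. a.(c.0 + X\{a,b,d}) has moves -a-> n1
  n1 = c.0 + (rec X. a.(c.0 + X\{a,b,d}))\{a,b,d} has moves -c-> n2
  n2 = 0 has moves ·
Partition-refinement fixed point:
  B0 = {m0, n0}
  B1 = {m1, n1}
  B2 = {m2, n2}
m0 ∈ B0, n0 ∈ B0 → same block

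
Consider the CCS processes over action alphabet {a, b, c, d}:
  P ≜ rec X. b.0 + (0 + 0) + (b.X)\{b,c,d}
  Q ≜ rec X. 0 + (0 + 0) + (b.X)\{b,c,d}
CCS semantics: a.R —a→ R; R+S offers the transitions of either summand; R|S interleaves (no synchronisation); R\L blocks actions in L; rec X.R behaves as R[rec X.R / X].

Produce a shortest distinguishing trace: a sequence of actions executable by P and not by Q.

LTS(P): 2 reachable states
  p0 = rec X. b.0 + (0 + 0) + (b.X)\{b,c,d} → —b→ p1
  p1 = 0 → deadlocked
LTS(Q): 1 reachable states
  q0 = rec X. 0 + (0 + 0) + (b.X)\{b,c,d} → deadlocked
Trace ⟨b⟩ through P, begin at {p0}:
  step 1 (b): {p1}
  P completes σ.
Trace ⟨b⟩ through Q, begin at {q0}:
  step 1 (b): no successor for Q

b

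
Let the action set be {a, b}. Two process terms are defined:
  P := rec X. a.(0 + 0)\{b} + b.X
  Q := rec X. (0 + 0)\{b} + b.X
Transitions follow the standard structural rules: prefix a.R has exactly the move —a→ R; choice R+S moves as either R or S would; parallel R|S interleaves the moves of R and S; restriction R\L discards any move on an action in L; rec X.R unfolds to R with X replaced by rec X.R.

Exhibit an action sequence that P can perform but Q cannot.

Reachable graph of P (2 states):
  u0 = rec X. a.(0 + 0)\{b} + b.X | —a→ u1, —b→ u0
  u1 = (0 + 0)\{b} | ∅
Reachable graph of Q (1 states):
  v0 = rec X. (0 + 0)\{b} + b.X | —b→ v0
Trace ⟨a⟩ through P, begin at {u0}:
  step 1 (a): {u1}
  — P admits the full trace.
Trace ⟨a⟩ through Q, begin at {v0}:
  step 1 (a): no successor for Q

a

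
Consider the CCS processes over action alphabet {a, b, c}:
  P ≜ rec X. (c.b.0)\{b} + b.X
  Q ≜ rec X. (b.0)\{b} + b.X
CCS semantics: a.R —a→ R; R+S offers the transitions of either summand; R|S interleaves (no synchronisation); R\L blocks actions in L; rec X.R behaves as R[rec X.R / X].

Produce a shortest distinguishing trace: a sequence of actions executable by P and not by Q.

LTS(P): 2 reachable states
  m0 = rec X. (c.b.0)\{b} + b.X | ··b··> m0, ··c··> m1
  m1 = (b.0)\{b} | deadlocked
LTS(Q): 1 reachable states
  n0 = rec X. (b.0)\{b} + b.X | ··b··> n0
Trace ⟨c⟩ through P, begin at {m0}:
  [1] c ⇒ {m1}
  P completes σ.
Trace ⟨c⟩ through Q, begin at {n0}:
  [1] c ⇒ ∅ (Q stuck)

c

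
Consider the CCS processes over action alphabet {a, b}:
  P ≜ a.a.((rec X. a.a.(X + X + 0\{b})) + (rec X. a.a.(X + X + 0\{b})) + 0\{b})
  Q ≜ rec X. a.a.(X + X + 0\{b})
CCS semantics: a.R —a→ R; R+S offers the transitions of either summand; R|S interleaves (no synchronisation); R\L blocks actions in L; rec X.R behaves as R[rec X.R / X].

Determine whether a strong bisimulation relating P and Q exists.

P ~ Q

LTS(P): 3 reachable states
  p0 = a.a.((rec X. a.a.(X + X + 0\{b})) + (rec X. a.a.(X + X + 0\{b})) + 0\{b}) has moves =a=> p1
  p1 = a.((rec X. a.a.(X + X + 0\{b})) + (rec X. a.a.(X + X + 0\{b})) + 0\{b}) has moves =a=> p2
  p2 = (rec X. a.a.(X + X + 0\{b})) + (rec X. a.a.(X + X + 0\{b})) + 0\{b} has moves =a=> p1
LTS(Q): 3 reachable states
  q0 = rec X. a.a.(X + X + 0\{b}) has moves =a=> q1
  q1 = a.((rec X. a.a.(X + X + 0\{b})) + (rec X. a.a.(X + X + 0\{b})) + 0\{b}) has moves =a=> q2
  q2 = (rec X. a.a.(X + X + 0\{b})) + (rec X. a.a.(X + X + 0\{b})) + 0\{b} has moves =a=> q1
Coarsest stable partition (strong bisimilarity classes):
  B0 = {p0, p1, p2, q0, q1, q2}
p0 ∈ B0, q0 ∈ B0 → same block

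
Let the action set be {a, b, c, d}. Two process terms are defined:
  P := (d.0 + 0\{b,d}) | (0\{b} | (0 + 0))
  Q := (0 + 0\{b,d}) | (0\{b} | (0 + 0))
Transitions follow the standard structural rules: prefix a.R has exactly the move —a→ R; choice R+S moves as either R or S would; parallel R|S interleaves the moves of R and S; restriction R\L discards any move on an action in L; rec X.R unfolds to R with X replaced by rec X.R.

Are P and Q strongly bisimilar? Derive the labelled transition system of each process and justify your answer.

Reachable graph of P (2 states):
  s0 = (d.0 + 0\{b,d}) | (0\{b} | (0 + 0)) ⊢ ··d··> s1
  s1 = 0 | (0\{b} | (0 + 0)) ⊢ deadlocked
Reachable graph of Q (1 states):
  t0 = (0 + 0\{b,d}) | (0\{b} | (0 + 0)) ⊢ deadlocked
Coarsest stable partition (strong bisimilarity classes):
  B0 = {s0}
  B1 = {s1, t0}
s0 ∈ B0, t0 ∈ B1 → different blocks

not bisimilar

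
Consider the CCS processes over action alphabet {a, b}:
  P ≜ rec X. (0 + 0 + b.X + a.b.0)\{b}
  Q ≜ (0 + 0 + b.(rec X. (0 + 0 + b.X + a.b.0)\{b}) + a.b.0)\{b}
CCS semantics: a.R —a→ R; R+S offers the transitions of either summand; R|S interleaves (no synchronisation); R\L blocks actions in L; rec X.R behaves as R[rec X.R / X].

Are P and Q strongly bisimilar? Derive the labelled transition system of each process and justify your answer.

P's transition system — 2 states:
  u0 = rec X. (0 + 0 + b.X + a.b.0)\{b} | --a--▸ u1
  u1 = (b.0)\{b} | deadlocked
Q's transition system — 2 states:
  v0 = (0 + 0 + b.(rec X. (0 + 0 + b.X + a.b.0)\{b}) + a.b.0)\{b} | --a--▸ v1
  v1 = (b.0)\{b} | deadlocked
Partition-refinement fixed point:
  B0 = {u0, v0}
  B1 = {u1, v1}
u0 ∈ B0, v0 ∈ B0 → same block

YES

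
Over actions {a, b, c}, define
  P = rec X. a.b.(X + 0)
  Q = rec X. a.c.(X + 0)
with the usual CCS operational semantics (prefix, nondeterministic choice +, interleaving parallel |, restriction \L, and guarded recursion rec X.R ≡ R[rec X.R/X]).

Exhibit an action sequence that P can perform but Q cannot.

Reachable graph of P (3 states):
  u0 = rec X. a.b.(X + 0) ⊢ -a-> u1
  u1 = b.((rec X. a.b.(X + 0)) + 0) ⊢ -b-> u2
  u2 = (rec X. a.b.(X + 0)) + 0 ⊢ -a-> u1
Reachable graph of Q (3 states):
  v0 = rec X. a.c.(X + 0) ⊢ -a-> v1
  v1 = c.((rec X. a.c.(X + 0)) + 0) ⊢ -c-> v2
  v2 = (rec X. a.c.(X + 0)) + 0 ⊢ -a-> v1
Trace ⟨ab⟩ through P, begin at {u0}:
  step 1 (a): {u1}
  step 2 (b): {u2}
  ✓ P
Trace ⟨ab⟩ through Q, begin at {v0}:
  step 1 (a): {v1}
  step 2 (b): ∅ (Q stuck)

ab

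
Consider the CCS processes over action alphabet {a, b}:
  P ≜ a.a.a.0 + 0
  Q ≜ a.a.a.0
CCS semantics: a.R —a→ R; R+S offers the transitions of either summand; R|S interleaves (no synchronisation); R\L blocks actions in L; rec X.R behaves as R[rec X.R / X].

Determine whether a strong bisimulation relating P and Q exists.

Reachable graph of P (4 states):
  s0 = a.a.a.0 + 0 has moves --a--▸ s1
  s1 = a.a.0 has moves --a--▸ s2
  s2 = a.0 has moves --a--▸ s3
  s3 = 0 has moves ·
Reachable graph of Q (4 states):
  t0 = a.a.a.0 has moves --a--▸ t1
  t1 = a.a.0 has moves --a--▸ t2
  t2 = a.0 has moves --a--▸ t3
  t3 = 0 has moves ·
Bisimilarity quotient blocks:
  B0 = {s0, t0}
  B1 = {s1, t1}
  B2 = {s2, t2}
  B3 = {s3, t3}
s0 ∈ B0, t0 ∈ B0 → same block

bisimilar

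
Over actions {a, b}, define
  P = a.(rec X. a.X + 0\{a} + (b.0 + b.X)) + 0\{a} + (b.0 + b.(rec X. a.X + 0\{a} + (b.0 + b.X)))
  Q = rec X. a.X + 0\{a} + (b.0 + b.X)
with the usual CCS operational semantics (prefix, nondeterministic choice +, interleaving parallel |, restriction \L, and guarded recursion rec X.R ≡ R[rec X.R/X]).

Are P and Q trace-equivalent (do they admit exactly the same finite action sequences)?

YES

LTS(P): 3 reachable states
  u0 = a.(rec X. a.X + 0\{a} + (b.0 + b.X)) + 0\{a} + (b.0 + b.(rec X. a.X + 0\{a} + (b.0 + b.X))) :: —a→ u1, —b→ u1, —b→ u2
  u1 = rec X. a.X + 0\{a} + (b.0 + b.X) :: —a→ u1, —b→ u1, —b→ u2
  u2 = 0 :: ∅
LTS(Q): 2 reachable states
  v0 = rec X. a.X + 0\{a} + (b.0 + b.X) :: —a→ v0, —b→ v0, —b→ v1
  v1 = 0 :: ∅
Partition-refinement fixed point:
  B0 = {u0, u1, v0}
  B1 = {u2, v1}
u0 ∈ B0, v0 ∈ B0 → same block
Bisimilar ⇒ trace-equivalent.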